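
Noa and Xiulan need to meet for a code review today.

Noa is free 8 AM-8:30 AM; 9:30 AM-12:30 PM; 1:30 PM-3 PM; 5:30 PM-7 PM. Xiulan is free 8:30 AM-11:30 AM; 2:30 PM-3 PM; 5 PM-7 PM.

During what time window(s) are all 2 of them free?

09:30-11:30, 14:30-15:00, 17:30-19:00

Noa ∩ Xiulan: 09:30-11:30, 14:30-15:00, 17:30-19:00.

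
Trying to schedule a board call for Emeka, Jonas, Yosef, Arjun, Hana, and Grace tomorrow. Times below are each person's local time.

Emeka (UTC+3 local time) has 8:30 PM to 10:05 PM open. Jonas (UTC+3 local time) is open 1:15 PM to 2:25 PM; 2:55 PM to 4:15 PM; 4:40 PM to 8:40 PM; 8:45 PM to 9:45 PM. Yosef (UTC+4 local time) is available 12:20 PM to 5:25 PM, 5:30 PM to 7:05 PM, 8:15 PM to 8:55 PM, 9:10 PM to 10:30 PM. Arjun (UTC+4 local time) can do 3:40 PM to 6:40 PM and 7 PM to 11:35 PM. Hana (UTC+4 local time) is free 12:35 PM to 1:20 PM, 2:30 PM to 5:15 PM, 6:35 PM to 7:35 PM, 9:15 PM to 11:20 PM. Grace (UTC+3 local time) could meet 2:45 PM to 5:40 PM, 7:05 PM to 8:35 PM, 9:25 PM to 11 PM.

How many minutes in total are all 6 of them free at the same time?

10

Emeka in UTC: 17:30-19:05 (subtract 3h to convert from UTC+3).
Jonas in UTC: 10:15-11:25, 11:55-13:15, 13:40-17:40, 17:45-18:45 (subtract 3h to convert from UTC+3).
Yosef in UTC: 08:20-13:25, 13:30-15:05, 16:15-16:55, 17:10-18:30 (subtract 4h to convert from UTC+4).
Arjun in UTC: 11:40-14:40, 15:00-19:35 (subtract 4h to convert from UTC+4).
Hana in UTC: 08:35-09:20, 10:30-13:15, 14:35-15:35, 17:15-19:20 (subtract 4h to convert from UTC+4).
Grace in UTC: 11:45-14:40, 16:05-17:35, 18:25-20:00 (subtract 3h to convert from UTC+3).
Emeka ∩ Jonas: 17:30-17:40, 17:45-18:45.
Emeka ∩ Jonas ∩ Yosef: 17:30-17:40, 17:45-18:30.
Emeka ∩ Jonas ∩ Yosef ∩ Arjun: 17:30-17:40, 17:45-18:30.
Emeka ∩ Jonas ∩ Yosef ∩ Arjun ∩ Hana: 17:30-17:40, 17:45-18:30.
Emeka ∩ Jonas ∩ Yosef ∩ Arjun ∩ Hana ∩ Grace: 17:30-17:35, 18:25-18:30.
Summing the common windows: 5 + 5 = 10 minutes.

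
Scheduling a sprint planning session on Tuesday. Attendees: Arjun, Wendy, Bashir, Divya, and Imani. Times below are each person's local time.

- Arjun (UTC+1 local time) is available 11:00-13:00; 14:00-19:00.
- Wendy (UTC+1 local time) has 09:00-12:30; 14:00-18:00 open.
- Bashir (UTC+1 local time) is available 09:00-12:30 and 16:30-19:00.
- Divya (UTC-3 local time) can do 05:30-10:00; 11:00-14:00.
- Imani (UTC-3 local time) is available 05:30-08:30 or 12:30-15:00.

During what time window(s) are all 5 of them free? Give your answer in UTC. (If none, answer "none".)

Arjun in UTC: 10:00-12:00, 13:00-18:00 (subtract 1h to convert from UTC+1).
Wendy in UTC: 08:00-11:30, 13:00-17:00 (subtract 1h to convert from UTC+1).
Bashir in UTC: 08:00-11:30, 15:30-18:00 (subtract 1h to convert from UTC+1).
Divya in UTC: 08:30-13:00, 14:00-17:00 (add 3h to convert from UTC-3).
Imani in UTC: 08:30-11:30, 15:30-18:00 (add 3h to convert from UTC-3).
Arjun ∩ Wendy: 10:00-11:30, 13:00-17:00.
Arjun ∩ Wendy ∩ Bashir: 10:00-11:30, 15:30-17:00.
Arjun ∩ Wendy ∩ Bashir ∩ Divya: 10:00-11:30, 15:30-17:00.
Arjun ∩ Wendy ∩ Bashir ∩ Divya ∩ Imani: 10:00-11:30, 15:30-17:00.

10:00-11:30, 15:30-17:00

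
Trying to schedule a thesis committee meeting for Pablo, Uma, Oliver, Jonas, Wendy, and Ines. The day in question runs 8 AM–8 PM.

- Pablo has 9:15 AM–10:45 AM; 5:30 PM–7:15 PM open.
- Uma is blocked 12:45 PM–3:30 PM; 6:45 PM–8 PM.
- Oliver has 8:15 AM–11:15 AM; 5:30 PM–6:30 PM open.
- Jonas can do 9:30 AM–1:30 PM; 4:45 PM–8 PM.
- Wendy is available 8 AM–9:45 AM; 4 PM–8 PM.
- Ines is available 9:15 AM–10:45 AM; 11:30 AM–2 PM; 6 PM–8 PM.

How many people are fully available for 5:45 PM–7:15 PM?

Pablo free: 09:15-10:45, 17:30-19:15.
Uma free: 08:00-12:45, 15:30-18:45 (invert busy blocks within the working day).
Oliver free: 08:15-11:15, 17:30-18:30.
Jonas free: 09:30-13:30, 16:45-20:00.
Wendy free: 08:00-09:45, 16:00-20:00.
Ines free: 09:15-10:45, 11:30-14:00, 18:00-20:00.
Pablo, Jonas, and Wendy can make the full 17:45-19:15 slot — that's 3.

3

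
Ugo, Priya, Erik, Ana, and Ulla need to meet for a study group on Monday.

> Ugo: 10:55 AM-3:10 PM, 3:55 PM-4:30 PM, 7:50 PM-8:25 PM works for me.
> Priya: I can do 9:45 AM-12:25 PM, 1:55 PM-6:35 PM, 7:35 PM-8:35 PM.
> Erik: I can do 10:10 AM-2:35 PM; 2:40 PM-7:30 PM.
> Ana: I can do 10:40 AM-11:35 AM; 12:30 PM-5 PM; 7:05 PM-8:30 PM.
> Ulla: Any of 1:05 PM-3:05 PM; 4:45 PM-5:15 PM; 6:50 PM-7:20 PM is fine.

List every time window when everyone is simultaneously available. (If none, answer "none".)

Ugo ∩ Priya: 10:55-12:25, 13:55-15:10, 15:55-16:30, 19:50-20:25.
Ugo ∩ Priya ∩ Erik: 10:55-12:25, 13:55-14:35, 14:40-15:10, 15:55-16:30.
Ugo ∩ Priya ∩ Erik ∩ Ana: 10:55-11:35, 13:55-14:35, 14:40-15:10, 15:55-16:30.
Ugo ∩ Priya ∩ Erik ∩ Ana ∩ Ulla: 13:55-14:35, 14:40-15:05.
So the common availability across everyone is 13:55-14:35, 14:40-15:05.

13:55-14:35, 14:40-15:05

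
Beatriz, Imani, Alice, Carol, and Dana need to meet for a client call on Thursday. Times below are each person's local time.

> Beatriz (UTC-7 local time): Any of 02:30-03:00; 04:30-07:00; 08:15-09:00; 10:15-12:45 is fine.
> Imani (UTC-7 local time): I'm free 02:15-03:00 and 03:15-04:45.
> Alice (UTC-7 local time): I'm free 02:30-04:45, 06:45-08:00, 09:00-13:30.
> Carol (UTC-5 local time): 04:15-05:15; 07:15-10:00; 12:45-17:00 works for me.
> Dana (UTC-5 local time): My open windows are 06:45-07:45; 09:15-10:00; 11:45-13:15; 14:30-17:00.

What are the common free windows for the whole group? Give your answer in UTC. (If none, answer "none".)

Beatriz in UTC: 09:30-10:00, 11:30-14:00, 15:15-16:00, 17:15-19:45 (add 7h to convert from UTC-7).
Imani in UTC: 09:15-10:00, 10:15-11:45 (add 7h to convert from UTC-7).
Alice in UTC: 09:30-11:45, 13:45-15:00, 16:00-20:30 (add 7h to convert from UTC-7).
Carol in UTC: 09:15-10:15, 12:15-15:00, 17:45-22:00 (add 5h to convert from UTC-5).
Dana in UTC: 11:45-12:45, 14:15-15:00, 16:45-18:15, 19:30-22:00 (add 5h to convert from UTC-5).
Beatriz ∩ Imani: 09:30-10:00, 11:30-11:45.
Beatriz ∩ Imani ∩ Alice: 09:30-10:00, 11:30-11:45.
Beatriz ∩ Imani ∩ Alice ∩ Carol: 09:30-10:00.
Beatriz ∩ Imani ∩ Alice ∩ Carol ∩ Dana: ∅.
There is no time when everyone is free.

none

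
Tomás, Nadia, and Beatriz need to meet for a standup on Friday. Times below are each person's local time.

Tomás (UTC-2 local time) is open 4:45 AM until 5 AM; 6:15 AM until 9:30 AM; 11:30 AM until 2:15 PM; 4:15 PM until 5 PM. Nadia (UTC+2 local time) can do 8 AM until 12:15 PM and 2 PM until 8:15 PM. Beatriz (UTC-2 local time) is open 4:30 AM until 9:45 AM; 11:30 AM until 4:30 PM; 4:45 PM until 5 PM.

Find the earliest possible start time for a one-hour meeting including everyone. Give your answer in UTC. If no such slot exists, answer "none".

Tomás in UTC: 06:45-07:00, 08:15-11:30, 13:30-16:15, 18:15-19:00 (add 2h to convert from UTC-2).
Nadia in UTC: 06:00-10:15, 12:00-18:15 (subtract 2h to convert from UTC+2).
Beatriz in UTC: 06:30-11:45, 13:30-18:30, 18:45-19:00 (add 2h to convert from UTC-2).
Tomás ∩ Nadia: 06:45-07:00, 08:15-10:15, 13:30-16:15.
Tomás ∩ Nadia ∩ Beatriz: 06:45-07:00, 08:15-10:15, 13:30-16:15.
So the common availability across everyone is 06:45-07:00, 08:15-10:15, 13:30-16:15.
The first common window of at least 60 minutes is 08:15-10:15, so the earliest start is 08:15.

08:15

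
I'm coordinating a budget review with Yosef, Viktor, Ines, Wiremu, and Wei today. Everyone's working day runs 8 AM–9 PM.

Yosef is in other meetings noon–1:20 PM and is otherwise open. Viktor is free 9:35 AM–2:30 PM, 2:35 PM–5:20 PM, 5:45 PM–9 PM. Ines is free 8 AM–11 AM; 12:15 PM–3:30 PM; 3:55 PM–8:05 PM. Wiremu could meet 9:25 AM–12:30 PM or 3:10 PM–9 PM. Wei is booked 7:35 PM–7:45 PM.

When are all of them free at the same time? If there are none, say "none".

09:35-11:00, 15:10-15:30, 15:55-17:20, 17:45-19:35, 19:45-20:05

Yosef free: 08:00-12:00, 13:20-21:00 (invert busy blocks within the working day).
Viktor free: 09:35-14:30, 14:35-17:20, 17:45-21:00.
Ines free: 08:00-11:00, 12:15-15:30, 15:55-20:05.
Wiremu free: 09:25-12:30, 15:10-21:00.
Wei free: 08:00-19:35, 19:45-21:00 (invert busy blocks within the working day).
Yosef ∩ Viktor: 09:35-12:00, 13:20-14:30, 14:35-17:20, 17:45-21:00.
Yosef ∩ Viktor ∩ Ines: 09:35-11:00, 13:20-14:30, 14:35-15:30, 15:55-17:20, 17:45-20:05.
Yosef ∩ Viktor ∩ Ines ∩ Wiremu: 09:35-11:00, 15:10-15:30, 15:55-17:20, 17:45-20:05.
Yosef ∩ Viktor ∩ Ines ∩ Wiremu ∩ Wei: 09:35-11:00, 15:10-15:30, 15:55-17:20, 17:45-19:35, 19:45-20:05.
So the common availability across everyone is 09:35-11:00, 15:10-15:30, 15:55-17:20, 17:45-19:35, 19:45-20:05.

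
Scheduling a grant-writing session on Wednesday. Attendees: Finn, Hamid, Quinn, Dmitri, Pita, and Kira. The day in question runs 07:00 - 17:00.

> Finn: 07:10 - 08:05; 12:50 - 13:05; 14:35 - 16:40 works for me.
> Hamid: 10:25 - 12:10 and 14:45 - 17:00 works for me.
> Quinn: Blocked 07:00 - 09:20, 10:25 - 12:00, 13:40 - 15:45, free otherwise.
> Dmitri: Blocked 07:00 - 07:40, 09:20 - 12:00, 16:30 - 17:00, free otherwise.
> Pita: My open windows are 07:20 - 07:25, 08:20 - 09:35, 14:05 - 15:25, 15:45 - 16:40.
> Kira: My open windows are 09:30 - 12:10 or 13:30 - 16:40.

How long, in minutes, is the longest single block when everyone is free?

45

Finn free: 07:10-08:05, 12:50-13:05, 14:35-16:40.
Hamid free: 10:25-12:10, 14:45-17:00.
Quinn free: 09:20-10:25, 12:00-13:40, 15:45-17:00 (invert busy blocks within the working day).
Dmitri free: 07:40-09:20, 12:00-16:30 (invert busy blocks within the working day).
Pita free: 07:20-07:25, 08:20-09:35, 14:05-15:25, 15:45-16:40.
Kira free: 09:30-12:10, 13:30-16:40.
Finn ∩ Hamid: 14:45-16:40.
Finn ∩ Hamid ∩ Quinn: 15:45-16:40.
Finn ∩ Hamid ∩ Quinn ∩ Dmitri: 15:45-16:30.
Finn ∩ Hamid ∩ Quinn ∩ Dmitri ∩ Pita: 15:45-16:30.
Finn ∩ Hamid ∩ Quinn ∩ Dmitri ∩ Pita ∩ Kira: 15:45-16:30.
So the common availability across everyone is 15:45-16:30.
The longest is 15:45-16:30 at 45 minutes.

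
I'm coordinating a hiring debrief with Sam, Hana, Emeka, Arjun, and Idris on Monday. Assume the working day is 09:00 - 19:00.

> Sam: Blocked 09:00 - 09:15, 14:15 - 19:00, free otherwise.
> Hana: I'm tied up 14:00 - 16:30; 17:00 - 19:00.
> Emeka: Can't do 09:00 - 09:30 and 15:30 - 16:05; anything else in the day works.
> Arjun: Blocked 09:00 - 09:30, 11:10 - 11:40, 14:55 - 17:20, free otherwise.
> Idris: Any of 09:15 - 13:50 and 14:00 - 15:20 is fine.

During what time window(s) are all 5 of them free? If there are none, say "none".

09:30-11:10, 11:40-13:50

Sam free: 09:15-14:15 (invert busy blocks within the working day).
Hana free: 09:00-14:00, 16:30-17:00 (invert busy blocks within the working day).
Emeka free: 09:30-15:30, 16:05-19:00 (invert busy blocks within the working day).
Arjun free: 09:30-11:10, 11:40-14:55, 17:20-19:00 (invert busy blocks within the working day).
Idris free: 09:15-13:50, 14:00-15:20.
Sam ∩ Hana: 09:15-14:00.
Sam ∩ Hana ∩ Emeka: 09:30-14:00.
Sam ∩ Hana ∩ Emeka ∩ Arjun: 09:30-11:10, 11:40-14:00.
Sam ∩ Hana ∩ Emeka ∩ Arjun ∩ Idris: 09:30-11:10, 11:40-13:50.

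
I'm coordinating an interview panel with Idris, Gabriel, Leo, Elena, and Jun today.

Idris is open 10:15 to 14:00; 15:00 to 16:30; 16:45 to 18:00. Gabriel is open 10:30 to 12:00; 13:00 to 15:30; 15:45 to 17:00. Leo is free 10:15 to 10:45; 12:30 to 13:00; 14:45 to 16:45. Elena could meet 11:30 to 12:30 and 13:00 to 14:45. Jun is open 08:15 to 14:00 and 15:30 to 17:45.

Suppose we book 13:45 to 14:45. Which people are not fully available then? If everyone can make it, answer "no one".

Idris, Jun, Leo

Idris: not fully free for 13:45-14:45. Gabriel: free for 13:45-14:45. Leo: not fully free for 13:45-14:45. Elena: free for 13:45-14:45. Jun: not fully free for 13:45-14:45.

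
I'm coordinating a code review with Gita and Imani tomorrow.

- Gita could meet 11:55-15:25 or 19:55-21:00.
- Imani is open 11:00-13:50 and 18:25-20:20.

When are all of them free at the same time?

Gita ∩ Imani: 11:55-13:50, 19:55-20:20.
So the common availability across everyone is 11:55-13:50, 19:55-20:20.

11:55-13:50, 19:55-20:20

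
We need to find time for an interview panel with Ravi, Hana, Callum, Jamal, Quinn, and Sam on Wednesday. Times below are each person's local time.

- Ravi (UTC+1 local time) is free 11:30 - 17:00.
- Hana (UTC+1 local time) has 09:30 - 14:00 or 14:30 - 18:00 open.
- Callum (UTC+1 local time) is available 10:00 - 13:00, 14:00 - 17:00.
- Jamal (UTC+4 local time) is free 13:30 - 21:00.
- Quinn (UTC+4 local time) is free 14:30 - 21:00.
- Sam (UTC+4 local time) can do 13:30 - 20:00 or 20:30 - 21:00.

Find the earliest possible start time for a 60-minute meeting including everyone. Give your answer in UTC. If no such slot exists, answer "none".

Ravi in UTC: 10:30-16:00 (subtract 1h to convert from UTC+1).
Hana in UTC: 08:30-13:00, 13:30-17:00 (subtract 1h to convert from UTC+1).
Callum in UTC: 09:00-12:00, 13:00-16:00 (subtract 1h to convert from UTC+1).
Jamal in UTC: 09:30-17:00 (subtract 4h to convert from UTC+4).
Quinn in UTC: 10:30-17:00 (subtract 4h to convert from UTC+4).
Sam in UTC: 09:30-16:00, 16:30-17:00 (subtract 4h to convert from UTC+4).
Ravi ∩ Hana: 10:30-13:00, 13:30-16:00.
Ravi ∩ Hana ∩ Callum: 10:30-12:00, 13:30-16:00.
Ravi ∩ Hana ∩ Callum ∩ Jamal: 10:30-12:00, 13:30-16:00.
Ravi ∩ Hana ∩ Callum ∩ Jamal ∩ Quinn: 10:30-12:00, 13:30-16:00.
Ravi ∩ Hana ∩ Callum ∩ Jamal ∩ Quinn ∩ Sam: 10:30-12:00, 13:30-16:00.
The first common window of at least 60 minutes is 10:30-12:00, so the earliest start is 10:30.

10:30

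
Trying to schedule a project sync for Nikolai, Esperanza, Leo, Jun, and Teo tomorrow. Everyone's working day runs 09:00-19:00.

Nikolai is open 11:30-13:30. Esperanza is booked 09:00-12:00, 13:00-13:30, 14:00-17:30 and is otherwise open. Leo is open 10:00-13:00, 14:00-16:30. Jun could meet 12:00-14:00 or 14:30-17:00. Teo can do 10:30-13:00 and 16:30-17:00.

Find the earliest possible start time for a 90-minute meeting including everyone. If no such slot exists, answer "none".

none

Nikolai free: 11:30-13:30.
Esperanza free: 12:00-13:00, 13:30-14:00, 17:30-19:00 (invert busy blocks within the working day).
Leo free: 10:00-13:00, 14:00-16:30.
Jun free: 12:00-14:00, 14:30-17:00.
Teo free: 10:30-13:00, 16:30-17:00.
Nikolai ∩ Esperanza: 12:00-13:00.
Nikolai ∩ Esperanza ∩ Leo: 12:00-13:00.
Nikolai ∩ Esperanza ∩ Leo ∩ Jun: 12:00-13:00.
Nikolai ∩ Esperanza ∩ Leo ∩ Jun ∩ Teo: 12:00-13:00.
No common window is at least 90 minutes long.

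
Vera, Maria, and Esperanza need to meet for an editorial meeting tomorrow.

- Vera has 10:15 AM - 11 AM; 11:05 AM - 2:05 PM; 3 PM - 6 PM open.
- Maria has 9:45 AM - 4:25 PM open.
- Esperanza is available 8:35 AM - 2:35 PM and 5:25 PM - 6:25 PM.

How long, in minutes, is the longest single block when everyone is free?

Vera ∩ Maria: 10:15-11:00, 11:05-14:05, 15:00-16:25.
Vera ∩ Maria ∩ Esperanza: 10:15-11:00, 11:05-14:05.
The longest is 11:05-14:05 at 180 minutes.

180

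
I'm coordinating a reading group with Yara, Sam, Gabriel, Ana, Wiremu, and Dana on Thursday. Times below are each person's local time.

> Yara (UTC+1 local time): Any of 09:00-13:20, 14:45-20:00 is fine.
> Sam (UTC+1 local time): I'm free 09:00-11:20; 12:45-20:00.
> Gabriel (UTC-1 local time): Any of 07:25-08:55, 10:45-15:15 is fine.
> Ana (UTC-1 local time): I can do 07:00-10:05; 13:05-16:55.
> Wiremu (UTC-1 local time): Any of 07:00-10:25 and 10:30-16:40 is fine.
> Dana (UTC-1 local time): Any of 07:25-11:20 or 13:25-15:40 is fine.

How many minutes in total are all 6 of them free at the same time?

Yara in UTC: 08:00-12:20, 13:45-19:00 (subtract 1h to convert from UTC+1).
Sam in UTC: 08:00-10:20, 11:45-19:00 (subtract 1h to convert from UTC+1).
Gabriel in UTC: 08:25-09:55, 11:45-16:15 (add 1h to convert from UTC-1).
Ana in UTC: 08:00-11:05, 14:05-17:55 (add 1h to convert from UTC-1).
Wiremu in UTC: 08:00-11:25, 11:30-17:40 (add 1h to convert from UTC-1).
Dana in UTC: 08:25-12:20, 14:25-16:40 (add 1h to convert from UTC-1).
Yara ∩ Sam: 08:00-10:20, 11:45-12:20, 13:45-19:00.
Yara ∩ Sam ∩ Gabriel: 08:25-09:55, 11:45-12:20, 13:45-16:15.
Yara ∩ Sam ∩ Gabriel ∩ Ana: 08:25-09:55, 14:05-16:15.
Yara ∩ Sam ∩ Gabriel ∩ Ana ∩ Wiremu: 08:25-09:55, 14:05-16:15.
Yara ∩ Sam ∩ Gabriel ∩ Ana ∩ Wiremu ∩ Dana: 08:25-09:55, 14:25-16:15.
Summing the common windows: 90 + 110 = 200 minutes.

200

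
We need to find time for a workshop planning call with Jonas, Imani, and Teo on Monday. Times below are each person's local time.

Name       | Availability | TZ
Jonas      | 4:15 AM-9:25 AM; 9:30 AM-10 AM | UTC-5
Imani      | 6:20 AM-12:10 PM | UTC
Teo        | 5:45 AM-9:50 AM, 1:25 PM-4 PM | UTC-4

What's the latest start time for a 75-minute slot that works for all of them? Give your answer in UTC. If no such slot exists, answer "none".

Jonas in UTC: 09:15-14:25, 14:30-15:00 (add 5h to convert from UTC-5).
Imani in UTC: 06:20-12:10.
Teo in UTC: 09:45-13:50, 17:25-20:00 (add 4h to convert from UTC-4).
Jonas ∩ Imani: 09:15-12:10.
Jonas ∩ Imani ∩ Teo: 09:45-12:10.
The last common window of at least 75 minutes is 09:45-12:10; a 75-minute meeting can start as late as 10:55 and still end by 12:10.

10:55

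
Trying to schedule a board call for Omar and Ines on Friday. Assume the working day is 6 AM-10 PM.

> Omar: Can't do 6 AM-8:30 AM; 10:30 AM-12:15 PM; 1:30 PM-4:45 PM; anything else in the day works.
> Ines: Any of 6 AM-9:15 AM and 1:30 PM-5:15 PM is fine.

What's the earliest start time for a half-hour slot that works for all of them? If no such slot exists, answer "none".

Omar free: 08:30-10:30, 12:15-13:30, 16:45-22:00 (invert busy blocks within the working day).
Ines free: 06:00-09:15, 13:30-17:15.
Omar ∩ Ines: 08:30-09:15, 16:45-17:15.
So the common availability across everyone is 08:30-09:15, 16:45-17:15.
The first common window of at least 30 minutes is 08:30-09:15, so the earliest start is 08:30.

08:30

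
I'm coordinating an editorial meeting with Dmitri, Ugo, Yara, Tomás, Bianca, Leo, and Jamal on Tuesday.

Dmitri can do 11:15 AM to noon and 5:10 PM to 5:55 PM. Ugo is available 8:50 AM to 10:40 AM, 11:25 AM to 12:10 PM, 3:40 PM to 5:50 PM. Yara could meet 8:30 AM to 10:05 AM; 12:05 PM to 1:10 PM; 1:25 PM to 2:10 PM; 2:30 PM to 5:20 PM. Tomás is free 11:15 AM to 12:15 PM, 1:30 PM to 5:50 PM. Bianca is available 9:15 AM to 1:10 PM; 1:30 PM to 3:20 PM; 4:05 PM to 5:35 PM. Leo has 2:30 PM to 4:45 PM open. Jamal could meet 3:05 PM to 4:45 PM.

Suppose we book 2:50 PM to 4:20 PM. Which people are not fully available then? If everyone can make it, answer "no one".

Dmitri: not fully free for 14:50-16:20. Ugo: not fully free for 14:50-16:20. Yara: free for 14:50-16:20. Tomás: free for 14:50-16:20. Bianca: not fully free for 14:50-16:20. Leo: free for 14:50-16:20. Jamal: not fully free for 14:50-16:20.

Bianca, Dmitri, Jamal, Ugo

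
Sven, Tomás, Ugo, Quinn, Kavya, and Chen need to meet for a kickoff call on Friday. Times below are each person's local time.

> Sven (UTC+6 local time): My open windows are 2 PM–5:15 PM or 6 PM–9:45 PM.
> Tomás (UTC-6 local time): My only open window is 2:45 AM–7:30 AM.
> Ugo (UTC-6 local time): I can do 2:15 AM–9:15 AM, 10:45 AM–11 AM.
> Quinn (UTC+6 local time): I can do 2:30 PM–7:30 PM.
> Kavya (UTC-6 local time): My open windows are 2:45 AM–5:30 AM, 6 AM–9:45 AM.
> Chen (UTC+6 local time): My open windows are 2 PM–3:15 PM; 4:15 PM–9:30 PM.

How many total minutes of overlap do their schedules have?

Sven in UTC: 08:00-11:15, 12:00-15:45 (subtract 6h to convert from UTC+6).
Tomás in UTC: 08:45-13:30 (add 6h to convert from UTC-6).
Ugo in UTC: 08:15-15:15, 16:45-17:00 (add 6h to convert from UTC-6).
Quinn in UTC: 08:30-13:30 (subtract 6h to convert from UTC+6).
Kavya in UTC: 08:45-11:30, 12:00-15:45 (add 6h to convert from UTC-6).
Chen in UTC: 08:00-09:15, 10:15-15:30 (subtract 6h to convert from UTC+6).
Sven ∩ Tomás: 08:45-11:15, 12:00-13:30.
Sven ∩ Tomás ∩ Ugo: 08:45-11:15, 12:00-13:30.
Sven ∩ Tomás ∩ Ugo ∩ Quinn: 08:45-11:15, 12:00-13:30.
Sven ∩ Tomás ∩ Ugo ∩ Quinn ∩ Kavya: 08:45-11:15, 12:00-13:30.
Sven ∩ Tomás ∩ Ugo ∩ Quinn ∩ Kavya ∩ Chen: 08:45-09:15, 10:15-11:15, 12:00-13:30.
Summing the common windows: 30 + 60 + 90 = 180 minutes.

180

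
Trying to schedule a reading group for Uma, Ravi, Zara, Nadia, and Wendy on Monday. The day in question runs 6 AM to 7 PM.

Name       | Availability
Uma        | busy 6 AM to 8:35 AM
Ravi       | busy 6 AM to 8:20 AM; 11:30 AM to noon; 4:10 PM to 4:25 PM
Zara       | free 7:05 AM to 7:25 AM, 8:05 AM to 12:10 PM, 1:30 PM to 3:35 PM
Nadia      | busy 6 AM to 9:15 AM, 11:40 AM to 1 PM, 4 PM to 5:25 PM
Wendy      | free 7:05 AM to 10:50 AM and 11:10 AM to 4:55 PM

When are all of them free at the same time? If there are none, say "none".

Uma free: 08:35-19:00 (invert busy blocks within the working day).
Ravi free: 08:20-11:30, 12:00-16:10, 16:25-19:00 (invert busy blocks within the working day).
Zara free: 07:05-07:25, 08:05-12:10, 13:30-15:35.
Nadia free: 09:15-11:40, 13:00-16:00, 17:25-19:00 (invert busy blocks within the working day).
Wendy free: 07:05-10:50, 11:10-16:55.
Uma ∩ Ravi: 08:35-11:30, 12:00-16:10, 16:25-19:00.
Uma ∩ Ravi ∩ Zara: 08:35-11:30, 12:00-12:10, 13:30-15:35.
Uma ∩ Ravi ∩ Zara ∩ Nadia: 09:15-11:30, 13:30-15:35.
Uma ∩ Ravi ∩ Zara ∩ Nadia ∩ Wendy: 09:15-10:50, 11:10-11:30, 13:30-15:35.
Those are the intersection windows.

09:15-10:50, 11:10-11:30, 13:30-15:35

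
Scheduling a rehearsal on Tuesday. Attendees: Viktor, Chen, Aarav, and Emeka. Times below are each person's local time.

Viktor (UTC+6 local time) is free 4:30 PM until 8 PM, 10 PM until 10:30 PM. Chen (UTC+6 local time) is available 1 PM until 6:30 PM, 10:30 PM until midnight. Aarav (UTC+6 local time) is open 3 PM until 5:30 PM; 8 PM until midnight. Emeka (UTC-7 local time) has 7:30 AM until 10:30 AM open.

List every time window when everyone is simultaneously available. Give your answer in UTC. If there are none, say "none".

none

Viktor in UTC: 10:30-14:00, 16:00-16:30 (subtract 6h to convert from UTC+6).
Chen in UTC: 07:00-12:30, 16:30-18:00 (subtract 6h to convert from UTC+6).
Aarav in UTC: 09:00-11:30, 14:00-18:00 (subtract 6h to convert from UTC+6).
Emeka in UTC: 14:30-17:30 (add 7h to convert from UTC-7).
Viktor ∩ Chen: 10:30-12:30.
Viktor ∩ Chen ∩ Aarav: 10:30-11:30.
Viktor ∩ Chen ∩ Aarav ∩ Emeka: ∅.
There is no time when everyone is free.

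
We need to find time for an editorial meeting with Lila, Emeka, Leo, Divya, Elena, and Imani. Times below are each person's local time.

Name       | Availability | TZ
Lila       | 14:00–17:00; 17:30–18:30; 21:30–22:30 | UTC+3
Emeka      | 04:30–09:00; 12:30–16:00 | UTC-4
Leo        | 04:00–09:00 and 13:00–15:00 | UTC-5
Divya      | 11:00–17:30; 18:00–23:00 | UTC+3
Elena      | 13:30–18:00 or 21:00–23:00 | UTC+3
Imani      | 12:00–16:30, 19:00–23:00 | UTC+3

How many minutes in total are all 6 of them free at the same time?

180

Lila in UTC: 11:00-14:00, 14:30-15:30, 18:30-19:30 (subtract 3h to convert from UTC+3).
Emeka in UTC: 08:30-13:00, 16:30-20:00 (add 4h to convert from UTC-4).
Leo in UTC: 09:00-14:00, 18:00-20:00 (add 5h to convert from UTC-5).
Divya in UTC: 08:00-14:30, 15:00-20:00 (subtract 3h to convert from UTC+3).
Elena in UTC: 10:30-15:00, 18:00-20:00 (subtract 3h to convert from UTC+3).
Imani in UTC: 09:00-13:30, 16:00-20:00 (subtract 3h to convert from UTC+3).
Lila ∩ Emeka: 11:00-13:00, 18:30-19:30.
Lila ∩ Emeka ∩ Leo: 11:00-13:00, 18:30-19:30.
Lila ∩ Emeka ∩ Leo ∩ Divya: 11:00-13:00, 18:30-19:30.
Lila ∩ Emeka ∩ Leo ∩ Divya ∩ Elena: 11:00-13:00, 18:30-19:30.
Lila ∩ Emeka ∩ Leo ∩ Divya ∩ Elena ∩ Imani: 11:00-13:00, 18:30-19:30.
Summing the common windows: 120 + 60 = 180 minutes.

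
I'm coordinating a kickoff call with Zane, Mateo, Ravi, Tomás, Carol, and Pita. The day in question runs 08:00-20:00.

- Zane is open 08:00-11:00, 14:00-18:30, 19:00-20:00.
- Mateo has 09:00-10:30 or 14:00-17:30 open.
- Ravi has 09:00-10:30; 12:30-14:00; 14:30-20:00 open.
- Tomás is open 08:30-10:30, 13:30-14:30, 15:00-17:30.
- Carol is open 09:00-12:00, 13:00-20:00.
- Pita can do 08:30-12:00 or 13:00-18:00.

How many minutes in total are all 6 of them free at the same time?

240

Zane ∩ Mateo: 09:00-10:30, 14:00-17:30.
Zane ∩ Mateo ∩ Ravi: 09:00-10:30, 14:30-17:30.
Zane ∩ Mateo ∩ Ravi ∩ Tomás: 09:00-10:30, 15:00-17:30.
Zane ∩ Mateo ∩ Ravi ∩ Tomás ∩ Carol: 09:00-10:30, 15:00-17:30.
Zane ∩ Mateo ∩ Ravi ∩ Tomás ∩ Carol ∩ Pita: 09:00-10:30, 15:00-17:30.
So the common availability across everyone is 09:00-10:30, 15:00-17:30.
Summing the common windows: 90 + 150 = 240 minutes.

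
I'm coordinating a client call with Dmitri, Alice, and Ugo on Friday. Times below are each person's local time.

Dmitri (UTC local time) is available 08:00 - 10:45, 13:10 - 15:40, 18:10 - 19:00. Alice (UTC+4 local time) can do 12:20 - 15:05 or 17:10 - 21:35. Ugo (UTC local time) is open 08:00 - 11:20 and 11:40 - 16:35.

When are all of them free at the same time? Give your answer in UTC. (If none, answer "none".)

08:20-10:45, 13:10-15:40

Dmitri in UTC: 08:00-10:45, 13:10-15:40, 18:10-19:00.
Alice in UTC: 08:20-11:05, 13:10-17:35 (subtract 4h to convert from UTC+4).
Ugo in UTC: 08:00-11:20, 11:40-16:35.
Dmitri ∩ Alice: 08:20-10:45, 13:10-15:40.
Dmitri ∩ Alice ∩ Ugo: 08:20-10:45, 13:10-15:40.
So the common availability across everyone is 08:20-10:45, 13:10-15:40.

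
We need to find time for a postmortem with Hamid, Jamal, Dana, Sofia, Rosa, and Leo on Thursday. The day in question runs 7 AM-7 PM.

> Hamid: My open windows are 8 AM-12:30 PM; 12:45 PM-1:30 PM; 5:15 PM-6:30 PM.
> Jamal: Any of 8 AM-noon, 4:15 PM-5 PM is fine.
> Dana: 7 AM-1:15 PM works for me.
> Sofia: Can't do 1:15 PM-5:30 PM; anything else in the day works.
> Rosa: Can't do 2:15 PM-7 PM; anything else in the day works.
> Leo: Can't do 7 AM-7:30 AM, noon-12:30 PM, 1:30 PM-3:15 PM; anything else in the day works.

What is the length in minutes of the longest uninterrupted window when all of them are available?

Hamid free: 08:00-12:30, 12:45-13:30, 17:15-18:30.
Jamal free: 08:00-12:00, 16:15-17:00.
Dana free: 07:00-13:15.
Sofia free: 07:00-13:15, 17:30-19:00 (invert busy blocks within the working day).
Rosa free: 07:00-14:15 (invert busy blocks within the working day).
Leo free: 07:30-12:00, 12:30-13:30, 15:15-19:00 (invert busy blocks within the working day).
Hamid ∩ Jamal: 08:00-12:00.
Hamid ∩ Jamal ∩ Dana: 08:00-12:00.
Hamid ∩ Jamal ∩ Dana ∩ Sofia: 08:00-12:00.
Hamid ∩ Jamal ∩ Dana ∩ Sofia ∩ Rosa: 08:00-12:00.
Hamid ∩ Jamal ∩ Dana ∩ Sofia ∩ Rosa ∩ Leo: 08:00-12:00.
The longest is 08:00-12:00 at 240 minutes.

240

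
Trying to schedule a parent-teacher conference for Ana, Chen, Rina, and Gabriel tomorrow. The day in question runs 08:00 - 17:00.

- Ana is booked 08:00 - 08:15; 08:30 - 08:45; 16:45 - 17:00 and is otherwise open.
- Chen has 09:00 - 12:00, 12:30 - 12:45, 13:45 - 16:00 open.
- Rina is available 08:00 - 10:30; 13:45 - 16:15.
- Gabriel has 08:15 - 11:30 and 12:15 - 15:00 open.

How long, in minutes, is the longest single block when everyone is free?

Ana free: 08:15-08:30, 08:45-16:45 (invert busy blocks within the working day).
Chen free: 09:00-12:00, 12:30-12:45, 13:45-16:00.
Rina free: 08:00-10:30, 13:45-16:15.
Gabriel free: 08:15-11:30, 12:15-15:00.
Ana ∩ Chen: 09:00-12:00, 12:30-12:45, 13:45-16:00.
Ana ∩ Chen ∩ Rina: 09:00-10:30, 13:45-16:00.
Ana ∩ Chen ∩ Rina ∩ Gabriel: 09:00-10:30, 13:45-15:00.
Those are the intersection windows.
The longest is 09:00-10:30 at 90 minutes.

90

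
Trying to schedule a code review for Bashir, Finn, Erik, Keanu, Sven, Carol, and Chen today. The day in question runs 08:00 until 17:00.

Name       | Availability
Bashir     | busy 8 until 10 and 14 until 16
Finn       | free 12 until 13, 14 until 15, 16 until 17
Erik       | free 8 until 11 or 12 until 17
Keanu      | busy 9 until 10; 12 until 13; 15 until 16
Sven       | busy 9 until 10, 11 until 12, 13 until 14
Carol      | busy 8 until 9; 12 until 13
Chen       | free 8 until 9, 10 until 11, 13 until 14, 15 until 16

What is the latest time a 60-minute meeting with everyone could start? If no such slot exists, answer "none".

Bashir free: 10:00-14:00, 16:00-17:00 (invert busy blocks within the working day).
Finn free: 12:00-13:00, 14:00-15:00, 16:00-17:00.
Erik free: 08:00-11:00, 12:00-17:00.
Keanu free: 08:00-09:00, 10:00-12:00, 13:00-15:00, 16:00-17:00 (invert busy blocks within the working day).
Sven free: 08:00-09:00, 10:00-11:00, 12:00-13:00, 14:00-17:00 (invert busy blocks within the working day).
Carol free: 09:00-12:00, 13:00-17:00 (invert busy blocks within the working day).
Chen free: 08:00-09:00, 10:00-11:00, 13:00-14:00, 15:00-16:00.
Bashir ∩ Finn: 12:00-13:00, 16:00-17:00.
Bashir ∩ Finn ∩ Erik: 12:00-13:00, 16:00-17:00.
Bashir ∩ Finn ∩ Erik ∩ Keanu: 16:00-17:00.
Bashir ∩ Finn ∩ Erik ∩ Keanu ∩ Sven: 16:00-17:00.
Bashir ∩ Finn ∩ Erik ∩ Keanu ∩ Sven ∩ Carol: 16:00-17:00.
Bashir ∩ Finn ∩ Erik ∩ Keanu ∩ Sven ∩ Carol ∩ Chen: ∅.
There is no time when everyone is free.
No common window is at least 60 minutes long.

none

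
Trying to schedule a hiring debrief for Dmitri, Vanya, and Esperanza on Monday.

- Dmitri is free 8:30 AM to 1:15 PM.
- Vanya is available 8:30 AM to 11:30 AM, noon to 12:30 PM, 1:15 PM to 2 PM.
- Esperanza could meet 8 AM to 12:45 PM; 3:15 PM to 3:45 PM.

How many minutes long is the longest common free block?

180

Dmitri ∩ Vanya: 08:30-11:30, 12:00-12:30.
Dmitri ∩ Vanya ∩ Esperanza: 08:30-11:30, 12:00-12:30.
The longest is 08:30-11:30 at 180 minutes.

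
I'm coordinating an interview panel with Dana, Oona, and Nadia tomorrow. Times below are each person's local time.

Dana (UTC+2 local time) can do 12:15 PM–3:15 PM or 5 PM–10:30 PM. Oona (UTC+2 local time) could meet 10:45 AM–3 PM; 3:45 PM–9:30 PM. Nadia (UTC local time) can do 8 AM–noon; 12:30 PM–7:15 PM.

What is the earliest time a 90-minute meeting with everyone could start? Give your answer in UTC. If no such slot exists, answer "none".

10:15

Dana in UTC: 10:15-13:15, 15:00-20:30 (subtract 2h to convert from UTC+2).
Oona in UTC: 08:45-13:00, 13:45-19:30 (subtract 2h to convert from UTC+2).
Nadia in UTC: 08:00-12:00, 12:30-19:15.
Dana ∩ Oona: 10:15-13:00, 15:00-19:30.
Dana ∩ Oona ∩ Nadia: 10:15-12:00, 12:30-13:00, 15:00-19:15.
So the common availability across everyone is 10:15-12:00, 12:30-13:00, 15:00-19:15.
The first common window of at least 90 minutes is 10:15-12:00, so the earliest start is 10:15.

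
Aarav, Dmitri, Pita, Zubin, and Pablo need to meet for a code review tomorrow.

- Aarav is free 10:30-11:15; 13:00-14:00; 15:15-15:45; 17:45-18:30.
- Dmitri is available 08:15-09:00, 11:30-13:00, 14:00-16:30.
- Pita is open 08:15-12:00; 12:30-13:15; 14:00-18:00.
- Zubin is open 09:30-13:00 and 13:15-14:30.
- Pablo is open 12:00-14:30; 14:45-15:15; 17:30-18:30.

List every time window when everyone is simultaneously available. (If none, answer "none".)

Aarav ∩ Dmitri: 15:15-15:45.
Aarav ∩ Dmitri ∩ Pita: 15:15-15:45.
Aarav ∩ Dmitri ∩ Pita ∩ Zubin: ∅.
Aarav ∩ Dmitri ∩ Pita ∩ Zubin ∩ Pablo: ∅.
There is no time when everyone is free.

none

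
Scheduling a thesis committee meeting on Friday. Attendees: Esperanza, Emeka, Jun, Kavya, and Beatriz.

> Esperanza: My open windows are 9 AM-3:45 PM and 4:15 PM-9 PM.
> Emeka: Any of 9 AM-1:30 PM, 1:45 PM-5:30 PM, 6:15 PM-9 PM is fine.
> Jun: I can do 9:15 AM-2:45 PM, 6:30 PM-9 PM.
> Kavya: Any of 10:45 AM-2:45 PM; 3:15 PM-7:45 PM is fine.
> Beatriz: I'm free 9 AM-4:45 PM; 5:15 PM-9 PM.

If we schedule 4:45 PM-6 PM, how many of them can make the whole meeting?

Esperanza and Kavya can make the full 16:45-18:00 slot — that's 2.

2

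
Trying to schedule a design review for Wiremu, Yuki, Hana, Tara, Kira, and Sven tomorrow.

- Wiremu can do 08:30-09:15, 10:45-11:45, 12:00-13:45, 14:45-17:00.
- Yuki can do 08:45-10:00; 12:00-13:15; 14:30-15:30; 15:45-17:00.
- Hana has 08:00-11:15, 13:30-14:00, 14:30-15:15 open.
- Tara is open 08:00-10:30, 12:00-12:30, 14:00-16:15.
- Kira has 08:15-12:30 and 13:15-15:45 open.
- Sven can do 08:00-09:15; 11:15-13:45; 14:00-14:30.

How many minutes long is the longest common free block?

30

Wiremu ∩ Yuki: 08:45-09:15, 12:00-13:15, 14:45-15:30, 15:45-17:00.
Wiremu ∩ Yuki ∩ Hana: 08:45-09:15, 14:45-15:15.
Wiremu ∩ Yuki ∩ Hana ∩ Tara: 08:45-09:15, 14:45-15:15.
Wiremu ∩ Yuki ∩ Hana ∩ Tara ∩ Kira: 08:45-09:15, 14:45-15:15.
Wiremu ∩ Yuki ∩ Hana ∩ Tara ∩ Kira ∩ Sven: 08:45-09:15.
So the common availability across everyone is 08:45-09:15.
The longest is 08:45-09:15 at 30 minutes.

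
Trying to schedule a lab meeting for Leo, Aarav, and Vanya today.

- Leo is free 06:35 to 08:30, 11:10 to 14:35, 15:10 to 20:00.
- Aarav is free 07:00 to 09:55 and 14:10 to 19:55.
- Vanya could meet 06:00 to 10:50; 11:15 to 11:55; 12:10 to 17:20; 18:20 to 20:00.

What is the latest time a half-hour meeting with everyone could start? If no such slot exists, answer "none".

19:25

Leo ∩ Aarav: 07:00-08:30, 14:10-14:35, 15:10-19:55.
Leo ∩ Aarav ∩ Vanya: 07:00-08:30, 14:10-14:35, 15:10-17:20, 18:20-19:55.
The last common window of at least 30 minutes is 18:20-19:55; a 30-minute meeting can start as late as 19:25 and still end by 19:55.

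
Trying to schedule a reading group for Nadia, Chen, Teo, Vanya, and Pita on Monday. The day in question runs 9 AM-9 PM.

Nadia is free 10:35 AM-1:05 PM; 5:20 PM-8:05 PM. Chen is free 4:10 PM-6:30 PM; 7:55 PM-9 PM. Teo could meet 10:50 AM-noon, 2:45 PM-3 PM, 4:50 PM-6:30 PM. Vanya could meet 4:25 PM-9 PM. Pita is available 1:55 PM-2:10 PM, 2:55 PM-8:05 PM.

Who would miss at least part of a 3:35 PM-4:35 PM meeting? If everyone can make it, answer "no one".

Nadia: not fully free for 15:35-16:35. Chen: not fully free for 15:35-16:35. Teo: not fully free for 15:35-16:35. Vanya: not fully free for 15:35-16:35. Pita: free for 15:35-16:35.

Chen, Nadia, Teo, Vanya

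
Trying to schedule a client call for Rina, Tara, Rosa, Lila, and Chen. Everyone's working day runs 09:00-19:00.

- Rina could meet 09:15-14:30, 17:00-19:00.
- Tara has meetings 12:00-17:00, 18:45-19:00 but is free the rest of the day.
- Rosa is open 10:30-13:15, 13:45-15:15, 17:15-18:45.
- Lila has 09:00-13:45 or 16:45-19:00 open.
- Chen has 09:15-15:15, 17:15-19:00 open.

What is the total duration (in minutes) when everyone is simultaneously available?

180

Rina free: 09:15-14:30, 17:00-19:00.
Tara free: 09:00-12:00, 17:00-18:45 (invert busy blocks within the working day).
Rosa free: 10:30-13:15, 13:45-15:15, 17:15-18:45.
Lila free: 09:00-13:45, 16:45-19:00.
Chen free: 09:15-15:15, 17:15-19:00.
Rina ∩ Tara: 09:15-12:00, 17:00-18:45.
Rina ∩ Tara ∩ Rosa: 10:30-12:00, 17:15-18:45.
Rina ∩ Tara ∩ Rosa ∩ Lila: 10:30-12:00, 17:15-18:45.
Rina ∩ Tara ∩ Rosa ∩ Lila ∩ Chen: 10:30-12:00, 17:15-18:45.
Those are the intersection windows.
Summing the common windows: 90 + 90 = 180 minutes.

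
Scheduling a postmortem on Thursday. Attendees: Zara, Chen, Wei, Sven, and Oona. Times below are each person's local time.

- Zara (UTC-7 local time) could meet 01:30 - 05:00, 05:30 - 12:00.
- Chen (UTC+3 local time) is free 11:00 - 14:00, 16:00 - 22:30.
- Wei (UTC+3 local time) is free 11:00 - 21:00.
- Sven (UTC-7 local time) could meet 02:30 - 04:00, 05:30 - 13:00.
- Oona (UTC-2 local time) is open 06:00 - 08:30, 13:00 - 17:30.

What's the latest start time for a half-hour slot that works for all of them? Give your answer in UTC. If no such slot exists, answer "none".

17:30

Zara in UTC: 08:30-12:00, 12:30-19:00 (add 7h to convert from UTC-7).
Chen in UTC: 08:00-11:00, 13:00-19:30 (subtract 3h to convert from UTC+3).
Wei in UTC: 08:00-18:00 (subtract 3h to convert from UTC+3).
Sven in UTC: 09:30-11:00, 12:30-20:00 (add 7h to convert from UTC-7).
Oona in UTC: 08:00-10:30, 15:00-19:30 (add 2h to convert from UTC-2).
Zara ∩ Chen: 08:30-11:00, 13:00-19:00.
Zara ∩ Chen ∩ Wei: 08:30-11:00, 13:00-18:00.
Zara ∩ Chen ∩ Wei ∩ Sven: 09:30-11:00, 13:00-18:00.
Zara ∩ Chen ∩ Wei ∩ Sven ∩ Oona: 09:30-10:30, 15:00-18:00.
The last common window of at least 30 minutes is 15:00-18:00; a 30-minute meeting can start as late as 17:30 and still end by 18:00.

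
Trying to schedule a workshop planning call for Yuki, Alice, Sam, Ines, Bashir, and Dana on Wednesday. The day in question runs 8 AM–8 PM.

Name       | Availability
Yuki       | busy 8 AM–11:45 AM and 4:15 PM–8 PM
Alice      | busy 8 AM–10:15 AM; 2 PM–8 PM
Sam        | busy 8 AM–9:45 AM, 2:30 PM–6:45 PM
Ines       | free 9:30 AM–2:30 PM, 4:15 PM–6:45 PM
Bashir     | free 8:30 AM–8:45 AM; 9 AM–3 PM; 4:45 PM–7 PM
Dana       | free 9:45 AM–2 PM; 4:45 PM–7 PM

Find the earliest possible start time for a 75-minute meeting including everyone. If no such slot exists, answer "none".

Yuki free: 11:45-16:15 (invert busy blocks within the working day).
Alice free: 10:15-14:00 (invert busy blocks within the working day).
Sam free: 09:45-14:30, 18:45-20:00 (invert busy blocks within the working day).
Ines free: 09:30-14:30, 16:15-18:45.
Bashir free: 08:30-08:45, 09:00-15:00, 16:45-19:00.
Dana free: 09:45-14:00, 16:45-19:00.
Yuki ∩ Alice: 11:45-14:00.
Yuki ∩ Alice ∩ Sam: 11:45-14:00.
Yuki ∩ Alice ∩ Sam ∩ Ines: 11:45-14:00.
Yuki ∩ Alice ∩ Sam ∩ Ines ∩ Bashir: 11:45-14:00.
Yuki ∩ Alice ∩ Sam ∩ Ines ∩ Bashir ∩ Dana: 11:45-14:00.
So the common availability across everyone is 11:45-14:00.
The first common window of at least 75 minutes is 11:45-14:00, so the earliest start is 11:45.

11:45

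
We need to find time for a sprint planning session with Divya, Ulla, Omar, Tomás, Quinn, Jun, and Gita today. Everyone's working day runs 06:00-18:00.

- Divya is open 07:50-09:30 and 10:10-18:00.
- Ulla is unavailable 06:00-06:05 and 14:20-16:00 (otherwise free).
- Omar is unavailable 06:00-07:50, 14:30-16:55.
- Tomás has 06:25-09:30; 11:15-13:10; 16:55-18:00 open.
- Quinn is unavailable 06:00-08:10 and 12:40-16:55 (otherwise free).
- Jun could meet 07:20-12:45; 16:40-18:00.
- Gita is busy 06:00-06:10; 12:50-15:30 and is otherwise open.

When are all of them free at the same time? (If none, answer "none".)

Divya free: 07:50-09:30, 10:10-18:00.
Ulla free: 06:05-14:20, 16:00-18:00 (invert busy blocks within the working day).
Omar free: 07:50-14:30, 16:55-18:00 (invert busy blocks within the working day).
Tomás free: 06:25-09:30, 11:15-13:10, 16:55-18:00.
Quinn free: 08:10-12:40, 16:55-18:00 (invert busy blocks within the working day).
Jun free: 07:20-12:45, 16:40-18:00.
Gita free: 06:10-12:50, 15:30-18:00 (invert busy blocks within the working day).
Divya ∩ Ulla: 07:50-09:30, 10:10-14:20, 16:00-18:00.
Divya ∩ Ulla ∩ Omar: 07:50-09:30, 10:10-14:20, 16:55-18:00.
Divya ∩ Ulla ∩ Omar ∩ Tomás: 07:50-09:30, 11:15-13:10, 16:55-18:00.
Divya ∩ Ulla ∩ Omar ∩ Tomás ∩ Quinn: 08:10-09:30, 11:15-12:40, 16:55-18:00.
Divya ∩ Ulla ∩ Omar ∩ Tomás ∩ Quinn ∩ Jun: 08:10-09:30, 11:15-12:40, 16:55-18:00.
Divya ∩ Ulla ∩ Omar ∩ Tomás ∩ Quinn ∩ Jun ∩ Gita: 08:10-09:30, 11:15-12:40, 16:55-18:00.

08:10-09:30, 11:15-12:40, 16:55-18:00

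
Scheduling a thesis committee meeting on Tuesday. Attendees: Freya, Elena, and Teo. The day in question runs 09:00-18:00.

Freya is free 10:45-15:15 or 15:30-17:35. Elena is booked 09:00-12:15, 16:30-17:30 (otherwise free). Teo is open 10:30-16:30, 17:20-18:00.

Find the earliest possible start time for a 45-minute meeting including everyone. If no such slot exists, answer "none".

Freya free: 10:45-15:15, 15:30-17:35.
Elena free: 12:15-16:30, 17:30-18:00 (invert busy blocks within the working day).
Teo free: 10:30-16:30, 17:20-18:00.
Freya ∩ Elena: 12:15-15:15, 15:30-16:30, 17:30-17:35.
Freya ∩ Elena ∩ Teo: 12:15-15:15, 15:30-16:30, 17:30-17:35.
Those are the intersection windows.
The first common window of at least 45 minutes is 12:15-15:15, so the earliest start is 12:15.

12:15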